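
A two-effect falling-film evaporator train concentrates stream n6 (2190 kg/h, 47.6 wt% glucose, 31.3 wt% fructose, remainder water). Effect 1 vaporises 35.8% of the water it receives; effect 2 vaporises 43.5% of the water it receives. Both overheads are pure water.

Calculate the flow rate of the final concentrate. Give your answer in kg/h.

1896 kg/h

water in feed = 2190×0.211 = 462.09 kg/h.
After stage 1: water left = (1−0.358)×462.09 = 296.66; stream total = 2024.6 kg/h.
After stage 2: water left = (1−0.435)×296.66 = 167.61; final concentrate = 1895.5 kg/h.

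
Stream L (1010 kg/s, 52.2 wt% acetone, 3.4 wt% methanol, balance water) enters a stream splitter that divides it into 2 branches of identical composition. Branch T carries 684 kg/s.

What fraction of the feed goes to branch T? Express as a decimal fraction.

0.677

Fraction to T = 684/1010 = 0.6772.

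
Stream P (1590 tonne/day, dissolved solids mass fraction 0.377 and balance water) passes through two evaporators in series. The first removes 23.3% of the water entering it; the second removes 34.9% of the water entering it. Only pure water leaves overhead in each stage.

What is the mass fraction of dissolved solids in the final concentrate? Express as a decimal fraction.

0.548

water in feed = 1590×0.623 = 990.57 tonne/day.
After stage 1: water left = (1−0.233)×990.57 = 759.77; stream total = 1359.2 tonne/day.
After stage 2: water left = (1−0.349)×759.77 = 494.61; final concentrate = 1094 tonne/day.
dissolved solids fraction = 599.43/1094 = 0.548.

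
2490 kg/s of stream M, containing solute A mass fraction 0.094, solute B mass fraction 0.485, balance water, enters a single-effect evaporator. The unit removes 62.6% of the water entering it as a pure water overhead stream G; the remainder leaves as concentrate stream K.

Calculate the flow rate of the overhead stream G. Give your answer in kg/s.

656.2 kg/s

water entering = 2490×0.421 = 1048.3 kg/s; overhead removed = 0.626×1048.3 = 656.23 kg/s.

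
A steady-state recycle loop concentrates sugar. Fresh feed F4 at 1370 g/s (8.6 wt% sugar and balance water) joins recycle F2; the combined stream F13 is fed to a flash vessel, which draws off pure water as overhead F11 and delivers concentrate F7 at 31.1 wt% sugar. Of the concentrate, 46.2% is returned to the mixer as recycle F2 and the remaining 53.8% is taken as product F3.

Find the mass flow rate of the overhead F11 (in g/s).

Overall sugar balance (none leaves overhead): sugar in fresh feed = sugar in product, i.e. 1370×0.086 = (1−0.462)·F7·0.311.
F7 = 117.82/(0.311×0.538) = 704.17 g/s.
Recycle F2 = 0.462×704.17 = 325.33 g/s.
Combined feed F13 = 1370 + 325.33 = 1695.3 g/s.
Overhead F11 = F13 − F7 = 1695.3 − 704.17 = 991.16 g/s.

991.2 g/s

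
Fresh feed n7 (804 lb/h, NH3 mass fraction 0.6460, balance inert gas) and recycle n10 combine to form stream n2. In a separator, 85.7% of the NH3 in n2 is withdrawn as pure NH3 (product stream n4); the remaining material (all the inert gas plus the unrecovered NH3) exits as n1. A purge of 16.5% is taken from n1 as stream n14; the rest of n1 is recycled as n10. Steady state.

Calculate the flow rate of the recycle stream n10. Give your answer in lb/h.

inert gas enters only via n7 and leaves only via the purge: 804×0.354 = 0.165×(inert gas in n1), and the separator passes all inert gas, so inert gas in n2 = inert gas in n1 = 1724.9 lb/h.
NH3 in n2: m_A = 804×0.646 + (1−0.165)·(1−0.857)·m_A, so m_A = 519.38/0.8806 = 589.81 lb/h.
n1 = (1−0.857)×589.81 + 1724.9 = 1809.3 lb/h.
Recycle n10 = (1−0.165)×1809.3 = 1510.8 lb/h.

1511 lb/h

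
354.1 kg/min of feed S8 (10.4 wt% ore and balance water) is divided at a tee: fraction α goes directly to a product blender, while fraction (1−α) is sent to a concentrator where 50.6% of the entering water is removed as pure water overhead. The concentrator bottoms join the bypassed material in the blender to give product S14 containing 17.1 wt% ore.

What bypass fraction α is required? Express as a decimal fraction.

0.136

All 354.1×0.104 = 36.826 kg/min of ore reaches S14, so S14 = 36.826/0.171 = 215.36 kg/min and vapour = 138.74 kg/min.
The evaporator receives (1−α)·354.1 of feed at 0.896 water and removes 0.506 of that water:
0.506×0.896×(1−α)×354.1 = 138.74
(1−α) = 138.74/160.54 = 0.8642;  α = 0.1358.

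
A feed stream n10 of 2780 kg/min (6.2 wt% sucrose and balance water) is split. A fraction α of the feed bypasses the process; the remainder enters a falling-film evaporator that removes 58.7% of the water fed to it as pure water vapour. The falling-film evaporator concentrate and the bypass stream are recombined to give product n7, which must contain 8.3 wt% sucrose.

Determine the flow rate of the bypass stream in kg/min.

1503 kg/min

All 2780×0.062 = 172.36 kg/min of sucrose reaches n7, so n7 = 172.36/0.083 = 2076.6 kg/min and vapour = 703.37 kg/min.
The evaporator receives (1−α)·2780 of feed at 0.938 water and removes 0.587 of that water:
0.587×0.938×(1−α)×2780 = 703.37
(1−α) = 703.37/1530.7 = 0.4595;  α = 0.5405.
Bypass flow = 0.5405×2780 = 1502.5 kg/min.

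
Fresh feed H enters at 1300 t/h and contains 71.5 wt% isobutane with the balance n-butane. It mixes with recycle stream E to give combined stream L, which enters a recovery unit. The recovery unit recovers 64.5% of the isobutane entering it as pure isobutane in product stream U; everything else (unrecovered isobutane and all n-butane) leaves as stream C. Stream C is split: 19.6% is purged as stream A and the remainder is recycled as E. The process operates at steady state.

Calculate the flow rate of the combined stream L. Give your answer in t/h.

n-butane enters only via H and leaves only via the purge: 1300×0.285 = 0.196×(n-butane in C), and the recovery unit passes all n-butane, so n-butane in L = n-butane in C = 1890.3 t/h.
isobutane in L: m_A = 1300×0.715 + (1−0.196)·(1−0.645)·m_A, so m_A = 929.5/0.7146 = 1300.8 t/h.
L = 1300.8 + 1890.3 = 3191.1 t/h.

3191 t/h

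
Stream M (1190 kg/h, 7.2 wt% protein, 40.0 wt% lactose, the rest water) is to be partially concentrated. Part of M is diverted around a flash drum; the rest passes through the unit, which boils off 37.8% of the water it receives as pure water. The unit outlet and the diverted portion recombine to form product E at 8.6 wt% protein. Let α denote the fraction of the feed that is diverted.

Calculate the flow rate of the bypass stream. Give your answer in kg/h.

219.4 kg/h

All 1190×0.072 = 85.68 kg/h of protein reaches E, so E = 85.68/0.086 = 996.28 kg/h and vapour = 193.72 kg/h.
The evaporator receives (1−α)·1190 of feed at 0.528 water and removes 0.378 of that water:
0.378×0.528×(1−α)×1190 = 193.72
(1−α) = 193.72/237.5 = 0.8157;  α = 0.1843.
Bypass flow = 0.1843×1190 = 219.38 kg/h.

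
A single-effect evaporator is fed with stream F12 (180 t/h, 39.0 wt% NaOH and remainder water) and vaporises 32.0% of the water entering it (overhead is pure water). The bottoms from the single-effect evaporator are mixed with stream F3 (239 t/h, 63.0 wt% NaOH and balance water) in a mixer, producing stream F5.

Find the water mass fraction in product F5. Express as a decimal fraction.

0.425

Vapour removed = 0.320×0.610×180 = 35.136 t/h; concentrate = 144.86 t/h.
water reaching the mixer = 74.664 (from concentrate) + 239×0.370 = 163.09 t/h.
Product flow = 144.86 + 239 = 383.86 t/h; water fraction = 0.425.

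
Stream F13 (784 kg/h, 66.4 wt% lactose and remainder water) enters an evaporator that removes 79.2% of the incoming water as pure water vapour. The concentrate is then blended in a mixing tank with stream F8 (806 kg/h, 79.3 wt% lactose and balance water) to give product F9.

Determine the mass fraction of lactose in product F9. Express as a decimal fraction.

0.8396

Vapour removed = 0.792×0.336×784 = 208.63 kg/h; concentrate = 575.37 kg/h.
lactose reaching the mixer = 520.58 (from concentrate) + 806×0.793 = 1159.7 kg/h.
Product flow = 575.37 + 806 = 1381.4 kg/h; lactose fraction = 0.8396.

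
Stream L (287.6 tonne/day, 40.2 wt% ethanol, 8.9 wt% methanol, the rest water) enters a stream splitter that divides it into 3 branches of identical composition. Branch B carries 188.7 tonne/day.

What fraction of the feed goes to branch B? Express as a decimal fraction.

0.656

Fraction to B = 188.7/287.6 = 0.6561.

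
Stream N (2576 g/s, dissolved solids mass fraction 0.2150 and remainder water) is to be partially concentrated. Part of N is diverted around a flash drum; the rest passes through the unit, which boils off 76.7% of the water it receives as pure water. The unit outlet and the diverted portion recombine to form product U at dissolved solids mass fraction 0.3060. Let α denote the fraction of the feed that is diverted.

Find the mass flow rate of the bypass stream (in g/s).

1304 g/s

All 2576×0.215 = 553.84 g/s of dissolved solids reaches U, so U = 553.84/0.306 = 1809.9 g/s and vapour = 766.07 g/s.
The evaporator receives (1−α)·2576 of feed at 0.785 water and removes 0.767 of that water:
0.767×0.785×(1−α)×2576 = 766.07
(1−α) = 766.07/1551 = 0.4939;  α = 0.5061.
Bypass flow = 0.5061×2576 = 1303.7 g/s.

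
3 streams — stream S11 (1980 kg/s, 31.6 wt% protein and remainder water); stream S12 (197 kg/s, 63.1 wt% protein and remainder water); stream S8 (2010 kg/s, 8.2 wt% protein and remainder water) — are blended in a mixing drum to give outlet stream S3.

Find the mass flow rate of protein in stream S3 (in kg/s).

protein out = protein in = 1980×0.316 + 197×0.631 + 2010×0.082 = 914.81 kg/s.

914.8 kg/s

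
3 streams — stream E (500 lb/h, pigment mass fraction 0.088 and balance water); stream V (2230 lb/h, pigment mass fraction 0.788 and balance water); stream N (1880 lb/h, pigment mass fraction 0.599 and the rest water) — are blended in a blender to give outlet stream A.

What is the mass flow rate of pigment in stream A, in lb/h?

pigment out = pigment in = 500×0.088 + 2230×0.788 + 1880×0.599 = 2927.4 lb/h.

2927 lb/h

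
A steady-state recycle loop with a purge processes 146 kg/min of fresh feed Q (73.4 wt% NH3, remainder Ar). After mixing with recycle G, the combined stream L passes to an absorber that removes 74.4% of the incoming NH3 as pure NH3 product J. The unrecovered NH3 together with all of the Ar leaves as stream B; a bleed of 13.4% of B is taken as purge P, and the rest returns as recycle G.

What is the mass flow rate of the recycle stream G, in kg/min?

281.5 kg/min

Ar enters only via Q and leaves only via the purge: 146×0.266 = 0.134×(Ar in B), and the absorber passes all Ar, so Ar in L = Ar in B = 289.82 kg/min.
NH3 in L: m_A = 146×0.734 + (1−0.134)·(1−0.744)·m_A, so m_A = 107.16/0.7783 = 137.69 kg/min.
B = (1−0.744)×137.69 + 289.82 = 325.07 kg/min.
Recycle G = (1−0.134)×325.07 = 281.51 kg/min.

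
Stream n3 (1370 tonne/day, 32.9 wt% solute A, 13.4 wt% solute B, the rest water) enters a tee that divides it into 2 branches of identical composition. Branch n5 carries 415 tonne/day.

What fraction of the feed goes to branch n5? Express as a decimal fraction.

0.303

Fraction to n5 = 415/1370 = 0.3029.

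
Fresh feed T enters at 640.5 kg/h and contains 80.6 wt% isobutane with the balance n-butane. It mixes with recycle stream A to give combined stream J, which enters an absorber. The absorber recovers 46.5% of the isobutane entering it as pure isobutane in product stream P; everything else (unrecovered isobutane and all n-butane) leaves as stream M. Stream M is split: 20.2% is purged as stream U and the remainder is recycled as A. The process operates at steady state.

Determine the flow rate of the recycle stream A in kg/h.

875.5 kg/h

n-butane enters only via T and leaves only via the purge: 640.5×0.194 = 0.202×(n-butane in M), and the absorber passes all n-butane, so n-butane in J = n-butane in M = 615.13 kg/h.
isobutane in J: m_A = 640.5×0.806 + (1−0.202)·(1−0.465)·m_A, so m_A = 516.24/0.5731 = 900.84 kg/h.
M = (1−0.465)×900.84 + 615.13 = 1097.1 kg/h.
Recycle A = (1−0.202)×1097.1 = 875.47 kg/h.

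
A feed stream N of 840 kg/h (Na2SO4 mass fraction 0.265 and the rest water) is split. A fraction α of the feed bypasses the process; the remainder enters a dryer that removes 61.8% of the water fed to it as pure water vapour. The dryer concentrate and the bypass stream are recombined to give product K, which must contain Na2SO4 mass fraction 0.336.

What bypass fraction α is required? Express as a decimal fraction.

All 840×0.265 = 222.6 kg/h of Na2SO4 reaches K, so K = 222.6/0.336 = 662.5 kg/h and vapour = 177.5 kg/h.
The evaporator receives (1−α)·840 of feed at 0.735 water and removes 0.618 of that water:
0.618×0.735×(1−α)×840 = 177.5
(1−α) = 177.5/381.55 = 0.4652;  α = 0.5348.

0.535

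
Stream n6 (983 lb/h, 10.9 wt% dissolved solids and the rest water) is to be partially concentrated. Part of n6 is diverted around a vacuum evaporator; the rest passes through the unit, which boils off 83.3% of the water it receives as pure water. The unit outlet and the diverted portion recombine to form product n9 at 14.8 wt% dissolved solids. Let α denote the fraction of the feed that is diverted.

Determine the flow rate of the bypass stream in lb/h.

All 983×0.109 = 107.15 lb/h of dissolved solids reaches n9, so n9 = 107.15/0.148 = 723.97 lb/h and vapour = 259.03 lb/h.
The evaporator receives (1−α)·983 of feed at 0.891 water and removes 0.833 of that water:
0.833×0.891×(1−α)×983 = 259.03
(1−α) = 259.03/729.59 = 0.3550;  α = 0.6450.
Bypass flow = 0.6450×983 = 633.99 lb/h.

634 lb/h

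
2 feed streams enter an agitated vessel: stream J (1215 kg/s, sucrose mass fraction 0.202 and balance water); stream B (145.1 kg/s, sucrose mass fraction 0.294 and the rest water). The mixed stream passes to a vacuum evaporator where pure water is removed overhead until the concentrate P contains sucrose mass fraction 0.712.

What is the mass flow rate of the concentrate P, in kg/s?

sucrose entering = 1215×0.202 + 145.1×0.294 = 288.09 kg/s.
All sucrose reports to P, so P = 288.09/0.712 = 404.62 kg/s.

404.6 kg/s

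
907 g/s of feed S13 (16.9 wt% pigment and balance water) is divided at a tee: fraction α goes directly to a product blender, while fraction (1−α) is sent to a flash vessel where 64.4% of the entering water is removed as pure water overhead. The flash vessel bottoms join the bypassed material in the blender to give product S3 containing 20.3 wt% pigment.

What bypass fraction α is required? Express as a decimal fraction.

0.687

All 907×0.169 = 153.28 g/s of pigment reaches S3, so S3 = 153.28/0.203 = 755.09 g/s and vapour = 151.91 g/s.
The evaporator receives (1−α)·907 of feed at 0.831 water and removes 0.644 of that water:
0.644×0.831×(1−α)×907 = 151.91
(1−α) = 151.91/485.39 = 0.3130;  α = 0.6870.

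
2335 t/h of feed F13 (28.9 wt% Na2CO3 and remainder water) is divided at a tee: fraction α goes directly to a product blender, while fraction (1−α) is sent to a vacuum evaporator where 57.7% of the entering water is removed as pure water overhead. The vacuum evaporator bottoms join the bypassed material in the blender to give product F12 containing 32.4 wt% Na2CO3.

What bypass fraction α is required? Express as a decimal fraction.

All 2335×0.289 = 674.81 t/h of Na2CO3 reaches F12, so F12 = 674.81/0.324 = 2082.8 t/h and vapour = 252.24 t/h.
The evaporator receives (1−α)·2335 of feed at 0.711 water and removes 0.577 of that water:
0.577×0.711×(1−α)×2335 = 252.24
(1−α) = 252.24/957.93 = 0.2633;  α = 0.7367.

0.737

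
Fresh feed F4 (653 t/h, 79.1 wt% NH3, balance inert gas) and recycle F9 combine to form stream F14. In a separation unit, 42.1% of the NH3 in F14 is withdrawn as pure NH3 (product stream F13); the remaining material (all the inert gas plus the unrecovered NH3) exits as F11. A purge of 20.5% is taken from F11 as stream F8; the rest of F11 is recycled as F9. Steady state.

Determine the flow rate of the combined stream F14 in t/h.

inert gas enters only via F4 and leaves only via the purge: 653×0.209 = 0.205×(inert gas in F11), and the separation unit passes all inert gas, so inert gas in F14 = inert gas in F11 = 665.74 t/h.
NH3 in F14: m_A = 653×0.791 + (1−0.205)·(1−0.421)·m_A, so m_A = 516.52/0.5397 = 957.06 t/h.
F14 = 957.06 + 665.74 = 1622.8 t/h.

1623 t/h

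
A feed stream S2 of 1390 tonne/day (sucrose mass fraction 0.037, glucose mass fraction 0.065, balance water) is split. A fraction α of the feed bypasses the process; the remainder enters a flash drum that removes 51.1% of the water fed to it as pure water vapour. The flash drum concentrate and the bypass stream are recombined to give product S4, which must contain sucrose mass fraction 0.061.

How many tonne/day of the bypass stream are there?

198.2 tonne/day

All 1390×0.037 = 51.43 tonne/day of sucrose reaches S4, so S4 = 51.43/0.061 = 843.11 tonne/day and vapour = 546.89 tonne/day.
The evaporator receives (1−α)·1390 of feed at 0.898 water and removes 0.511 of that water:
0.511×0.898×(1−α)×1390 = 546.89
(1−α) = 546.89/637.84 = 0.8574;  α = 0.1426.
Bypass flow = 0.1426×1390 = 198.21 tonne/day.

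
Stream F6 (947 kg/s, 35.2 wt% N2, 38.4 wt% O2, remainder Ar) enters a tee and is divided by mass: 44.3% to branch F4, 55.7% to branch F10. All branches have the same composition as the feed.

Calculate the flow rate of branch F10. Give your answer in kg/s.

527.5 kg/s

Branch F10 flow = 0.557×947 = 527.48 kg/s.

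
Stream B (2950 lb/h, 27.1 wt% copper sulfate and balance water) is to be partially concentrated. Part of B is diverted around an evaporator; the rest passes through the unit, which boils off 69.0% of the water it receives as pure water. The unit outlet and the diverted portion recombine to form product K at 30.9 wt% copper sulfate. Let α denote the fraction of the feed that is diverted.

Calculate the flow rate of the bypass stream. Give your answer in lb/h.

2229 lb/h

All 2950×0.271 = 799.45 lb/h of copper sulfate reaches K, so K = 799.45/0.309 = 2587.2 lb/h and vapour = 362.78 lb/h.
The evaporator receives (1−α)·2950 of feed at 0.729 water and removes 0.690 of that water:
0.690×0.729×(1−α)×2950 = 362.78
(1−α) = 362.78/1483.9 = 0.2445;  α = 0.7555.
Bypass flow = 0.7555×2950 = 2228.8 lb/h.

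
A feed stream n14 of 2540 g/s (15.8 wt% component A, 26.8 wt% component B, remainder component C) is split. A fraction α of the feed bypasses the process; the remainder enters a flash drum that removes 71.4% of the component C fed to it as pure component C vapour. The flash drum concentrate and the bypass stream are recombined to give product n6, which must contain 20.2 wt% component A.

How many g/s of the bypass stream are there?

1190 g/s

All 2540×0.158 = 401.32 g/s of component A reaches n6, so n6 = 401.32/0.202 = 1986.7 g/s and vapour = 553.27 g/s.
The evaporator receives (1−α)·2540 of feed at 0.574 component C and removes 0.714 of that component C:
0.714×0.574×(1−α)×2540 = 553.27
(1−α) = 553.27/1041 = 0.5315;  α = 0.4685.
Bypass flow = 0.4685×2540 = 1190 g/s.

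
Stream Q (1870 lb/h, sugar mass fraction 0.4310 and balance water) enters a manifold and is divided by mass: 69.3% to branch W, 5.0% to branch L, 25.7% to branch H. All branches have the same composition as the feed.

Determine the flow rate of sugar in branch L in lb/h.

40.3 lb/h

Branch L total = 0.050×1870 = 93.5 lb/h.
sugar in L = 0.431×93.5 = 40.298 lb/h.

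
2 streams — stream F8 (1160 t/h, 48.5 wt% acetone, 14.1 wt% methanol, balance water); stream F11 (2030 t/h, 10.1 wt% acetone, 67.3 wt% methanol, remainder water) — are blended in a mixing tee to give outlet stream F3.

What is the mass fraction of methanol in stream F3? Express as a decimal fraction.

Total flow out = 1160 + 2030 = 3190 t/h.
methanol in = 1160×0.141 + 2030×0.673 = 1529.8 t/h.
methanol mass fraction in F3 = 1529.8/3190 = 0.480.

0.480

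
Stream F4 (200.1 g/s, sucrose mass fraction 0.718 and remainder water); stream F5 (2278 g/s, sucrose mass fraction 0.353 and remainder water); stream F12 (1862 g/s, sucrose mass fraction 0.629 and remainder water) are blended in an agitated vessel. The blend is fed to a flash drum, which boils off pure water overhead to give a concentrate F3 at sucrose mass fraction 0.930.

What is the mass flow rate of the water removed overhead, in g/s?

2062 g/s

sucrose entering = 200.1×0.718 + 2278×0.353 + 1862×0.629 = 2119 g/s.
All sucrose reports to F3, so F3 = 2119/0.930 = 2278.5 g/s.
Total feed = 4340.1 g/s; overhead = 4340.1 − 2278.5 = 2061.6 g/s.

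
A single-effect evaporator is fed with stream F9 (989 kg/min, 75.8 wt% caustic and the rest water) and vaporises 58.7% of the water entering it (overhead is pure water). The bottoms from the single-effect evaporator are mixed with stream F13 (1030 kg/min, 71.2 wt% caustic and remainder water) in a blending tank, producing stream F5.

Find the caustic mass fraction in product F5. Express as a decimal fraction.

0.789

Vapour removed = 0.587×0.242×989 = 140.49 kg/min; concentrate = 848.51 kg/min.
caustic reaching the mixer = 749.66 (from concentrate) + 1030×0.712 = 1483 kg/min.
Product flow = 848.51 + 1030 = 1878.5 kg/min; caustic fraction = 0.789.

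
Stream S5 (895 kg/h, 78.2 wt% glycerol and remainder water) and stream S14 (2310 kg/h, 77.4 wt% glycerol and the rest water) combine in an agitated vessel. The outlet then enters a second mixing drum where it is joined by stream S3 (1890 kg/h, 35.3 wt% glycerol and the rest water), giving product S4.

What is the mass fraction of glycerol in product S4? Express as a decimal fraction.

0.6192

Overall, product flow = 5095 kg/h.
glycerol in = 895×0.782 + 2310×0.774 + 1890×0.353 = 3155 kg/h.
glycerol fraction in S4 = 0.6192.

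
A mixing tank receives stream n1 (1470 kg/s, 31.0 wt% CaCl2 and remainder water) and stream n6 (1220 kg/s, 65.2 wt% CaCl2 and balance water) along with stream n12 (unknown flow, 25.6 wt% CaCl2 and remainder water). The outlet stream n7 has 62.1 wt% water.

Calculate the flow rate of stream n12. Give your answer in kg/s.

1883 kg/s

Let n12 be the unknown flow. Total out = 2690 + n12.
water balance: 1438.9 + 0.744·n12 = 0.621·(2690 + n12)
(0.744 − 0.621)·n12 = 0.621×2690 − 1438.9 = 231.63
n12 = 231.63 / 0.123 = 1883.2 kg/s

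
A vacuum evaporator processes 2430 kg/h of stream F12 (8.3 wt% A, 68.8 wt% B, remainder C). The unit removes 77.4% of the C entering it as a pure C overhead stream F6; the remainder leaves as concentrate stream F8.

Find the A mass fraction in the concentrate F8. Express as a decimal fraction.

0.101

A is not removed: 2430×0.083 = 201.69 kg/h of A enters F8.
C entering = 2430×0.229 = 556.47 kg/h; overhead removed = 0.774×556.47 = 430.71 kg/h.
Concentrate = 2430 − 430.71 = 1999.3 kg/h.
Mass fraction = 201.69/1999.3 = 0.101.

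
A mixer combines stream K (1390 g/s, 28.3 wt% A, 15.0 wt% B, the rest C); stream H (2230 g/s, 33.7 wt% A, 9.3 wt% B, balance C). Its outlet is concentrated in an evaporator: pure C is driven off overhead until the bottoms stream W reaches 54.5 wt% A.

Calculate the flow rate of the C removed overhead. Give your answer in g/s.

1519 g/s

A entering = 1390×0.283 + 2230×0.337 = 1144.9 g/s.
All A reports to W, so W = 1144.9/0.545 = 2100.7 g/s.
Total feed = 3620 g/s; overhead = 3620 − 2100.7 = 1519.3 g/s.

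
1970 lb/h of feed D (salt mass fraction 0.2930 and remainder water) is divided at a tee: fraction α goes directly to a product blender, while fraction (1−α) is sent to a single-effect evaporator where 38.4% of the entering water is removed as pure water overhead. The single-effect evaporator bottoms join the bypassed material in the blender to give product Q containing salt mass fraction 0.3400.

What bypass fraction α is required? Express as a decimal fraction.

0.491

All 1970×0.293 = 577.21 lb/h of salt reaches Q, so Q = 577.21/0.340 = 1697.7 lb/h and vapour = 272.32 lb/h.
The evaporator receives (1−α)·1970 of feed at 0.707 water and removes 0.384 of that water:
0.384×0.707×(1−α)×1970 = 272.32
(1−α) = 272.32/534.83 = 0.5092;  α = 0.4908.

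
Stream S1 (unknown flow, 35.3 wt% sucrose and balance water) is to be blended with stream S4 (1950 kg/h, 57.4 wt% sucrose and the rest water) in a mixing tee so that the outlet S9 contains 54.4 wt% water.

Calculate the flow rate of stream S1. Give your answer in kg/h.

2234 kg/h

Let S1 be the unknown flow. Total out = 1950 + S1.
water balance: 830.7 + 0.647·S1 = 0.544·(1950 + S1)
(0.647 − 0.544)·S1 = 0.544×1950 − 830.7 = 230.1
S1 = 230.1 / 0.103 = 2234 kg/h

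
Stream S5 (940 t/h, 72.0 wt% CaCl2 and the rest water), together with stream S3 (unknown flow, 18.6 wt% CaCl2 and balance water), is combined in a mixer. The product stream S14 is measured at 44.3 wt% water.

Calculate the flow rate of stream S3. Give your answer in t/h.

413 t/h

Let S3 be the unknown flow. Total out = 940 + S3.
water balance: 263.2 + 0.814·S3 = 0.443·(940 + S3)
(0.814 − 0.443)·S3 = 0.443×940 − 263.2 = 153.22
S3 = 153.22 / 0.371 = 412.99 t/h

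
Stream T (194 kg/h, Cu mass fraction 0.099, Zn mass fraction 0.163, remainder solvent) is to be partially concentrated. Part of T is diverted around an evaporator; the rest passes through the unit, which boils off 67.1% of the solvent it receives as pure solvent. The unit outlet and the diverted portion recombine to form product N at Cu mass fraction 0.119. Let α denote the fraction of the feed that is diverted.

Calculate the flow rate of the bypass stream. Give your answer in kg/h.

128.2 kg/h

All 194×0.099 = 19.206 kg/h of Cu reaches N, so N = 19.206/0.119 = 161.39 kg/h and vapour = 32.605 kg/h.
The evaporator receives (1−α)·194 of feed at 0.738 solvent and removes 0.671 of that solvent:
0.671×0.738×(1−α)×194 = 32.605
(1−α) = 32.605/96.068 = 0.3394;  α = 0.6606.
Bypass flow = 0.6606×194 = 128.16 kg/h.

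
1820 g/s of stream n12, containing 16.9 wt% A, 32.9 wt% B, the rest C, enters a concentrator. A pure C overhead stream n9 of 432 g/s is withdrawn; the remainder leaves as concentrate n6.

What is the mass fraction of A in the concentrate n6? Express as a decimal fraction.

0.2216

A is not removed: 1820×0.169 = 307.58 g/s of A enters n6.
Concentrate = 1820 − 432 = 1388 g/s.
Mass fraction = 307.58/1388 = 0.2216.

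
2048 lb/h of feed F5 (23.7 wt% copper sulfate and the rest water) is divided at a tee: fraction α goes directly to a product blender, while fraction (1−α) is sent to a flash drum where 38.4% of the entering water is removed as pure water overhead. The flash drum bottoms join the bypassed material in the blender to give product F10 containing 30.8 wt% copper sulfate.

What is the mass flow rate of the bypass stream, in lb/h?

436.7 lb/h

All 2048×0.237 = 485.38 lb/h of copper sulfate reaches F10, so F10 = 485.38/0.308 = 1575.9 lb/h and vapour = 472.1 lb/h.
The evaporator receives (1−α)·2048 of feed at 0.763 water and removes 0.384 of that water:
0.384×0.763×(1−α)×2048 = 472.1
(1−α) = 472.1/600.05 = 0.7868;  α = 0.2132.
Bypass flow = 0.2132×2048 = 436.68 lb/h.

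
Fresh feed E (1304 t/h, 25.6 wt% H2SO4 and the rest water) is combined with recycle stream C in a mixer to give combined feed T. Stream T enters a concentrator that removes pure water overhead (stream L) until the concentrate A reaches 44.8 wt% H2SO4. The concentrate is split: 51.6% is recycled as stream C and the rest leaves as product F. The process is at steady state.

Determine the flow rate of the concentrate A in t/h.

1540 t/h

Overall H2SO4 balance (none leaves overhead): H2SO4 in fresh feed = H2SO4 in product, i.e. 1304×0.256 = (1−0.516)·A·0.448.
A = 333.82/(0.448×0.484) = 1539.6 t/h.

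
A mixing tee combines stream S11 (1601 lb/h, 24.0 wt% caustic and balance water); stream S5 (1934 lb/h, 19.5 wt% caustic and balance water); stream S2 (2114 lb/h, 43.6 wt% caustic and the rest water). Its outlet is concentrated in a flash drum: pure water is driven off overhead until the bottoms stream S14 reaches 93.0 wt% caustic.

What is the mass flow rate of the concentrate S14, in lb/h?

1810 lb/h

caustic entering = 1601×0.240 + 1934×0.195 + 2114×0.436 = 1683.1 lb/h.
All caustic reports to S14, so S14 = 1683.1/0.930 = 1809.8 lb/h.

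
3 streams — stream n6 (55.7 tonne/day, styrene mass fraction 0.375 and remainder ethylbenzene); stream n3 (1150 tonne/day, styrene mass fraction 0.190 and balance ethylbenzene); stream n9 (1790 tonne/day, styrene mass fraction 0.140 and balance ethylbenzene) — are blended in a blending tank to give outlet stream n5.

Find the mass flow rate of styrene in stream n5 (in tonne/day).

styrene out = styrene in = 55.7×0.375 + 1150×0.190 + 1790×0.140 = 489.99 tonne/day.

490 tonne/day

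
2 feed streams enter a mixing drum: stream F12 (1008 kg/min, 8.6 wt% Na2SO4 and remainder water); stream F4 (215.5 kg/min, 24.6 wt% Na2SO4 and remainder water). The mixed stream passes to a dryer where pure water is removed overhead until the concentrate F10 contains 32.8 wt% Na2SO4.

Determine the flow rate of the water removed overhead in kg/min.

797.6 kg/min

Na2SO4 entering = 1008×0.086 + 215.5×0.246 = 139.7 kg/min.
All Na2SO4 reports to F10, so F10 = 139.7/0.328 = 425.92 kg/min.
Total feed = 1223.5 kg/min; overhead = 1223.5 − 425.92 = 797.58 kg/min.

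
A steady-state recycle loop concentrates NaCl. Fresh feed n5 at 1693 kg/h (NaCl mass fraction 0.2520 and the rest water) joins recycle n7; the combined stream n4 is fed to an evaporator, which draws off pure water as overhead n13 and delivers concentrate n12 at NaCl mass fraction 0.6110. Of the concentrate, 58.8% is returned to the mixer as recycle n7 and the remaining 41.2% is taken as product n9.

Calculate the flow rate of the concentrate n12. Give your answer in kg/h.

Overall NaCl balance (none leaves overhead): NaCl in fresh feed = NaCl in product, i.e. 1693×0.252 = (1−0.588)·n12·0.611.
n12 = 426.64/(0.611×0.412) = 1694.8 kg/h.

1695 kg/h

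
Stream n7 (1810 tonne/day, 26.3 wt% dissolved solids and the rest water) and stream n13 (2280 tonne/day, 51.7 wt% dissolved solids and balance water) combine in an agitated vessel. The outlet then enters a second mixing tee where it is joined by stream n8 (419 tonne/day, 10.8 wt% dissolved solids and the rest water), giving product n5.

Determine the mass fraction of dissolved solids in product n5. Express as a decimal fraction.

0.377

Overall, product flow = 4509 tonne/day.
dissolved solids in = 1810×0.263 + 2280×0.517 + 419×0.108 = 1700 tonne/day.
dissolved solids fraction in n5 = 0.377.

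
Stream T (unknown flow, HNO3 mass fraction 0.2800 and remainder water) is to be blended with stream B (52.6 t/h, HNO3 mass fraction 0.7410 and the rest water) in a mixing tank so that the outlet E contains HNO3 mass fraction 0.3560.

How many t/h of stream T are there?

266.5 t/h

Let T be the unknown flow. Total out = 52.6 + T.
HNO3 balance: 38.977 + 0.280·T = 0.356·(52.6 + T)
(0.280 − 0.356)·T = 0.356×52.6 − 38.977 = -20.251
T = -20.251 / -0.076 = 266.46 t/h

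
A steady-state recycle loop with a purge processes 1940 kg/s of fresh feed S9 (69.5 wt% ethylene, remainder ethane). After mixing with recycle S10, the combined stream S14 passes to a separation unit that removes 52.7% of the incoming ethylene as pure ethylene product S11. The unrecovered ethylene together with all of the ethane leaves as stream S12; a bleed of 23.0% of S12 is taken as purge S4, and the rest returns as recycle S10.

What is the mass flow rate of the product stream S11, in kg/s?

1118 kg/s

ethylene in S14: m_A = 1940×0.695 + (1−0.230)·(1−0.527)·m_A, so m_A = 1348.3/0.6358 = 2120.7 kg/s.
Product S11 = 0.527×2120.7 = 1117.6 kg/s.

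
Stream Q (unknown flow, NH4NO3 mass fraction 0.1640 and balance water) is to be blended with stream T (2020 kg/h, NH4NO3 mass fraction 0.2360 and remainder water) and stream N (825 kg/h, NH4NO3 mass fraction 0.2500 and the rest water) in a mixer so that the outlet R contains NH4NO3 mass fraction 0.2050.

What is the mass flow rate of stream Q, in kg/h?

2433 kg/h

Let Q be the unknown flow. Total out = 2845 + Q.
NH4NO3 balance: 682.97 + 0.164·Q = 0.205·(2845 + Q)
(0.164 − 0.205)·Q = 0.205×2845 − 682.97 = -99.745
Q = -99.745 / -0.041 = 2432.8 kg/h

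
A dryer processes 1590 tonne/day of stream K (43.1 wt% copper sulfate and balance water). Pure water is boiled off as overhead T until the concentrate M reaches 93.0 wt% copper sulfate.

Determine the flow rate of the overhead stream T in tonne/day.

copper sulfate is conserved: 1590×0.431 = 685.29 tonne/day all reports to the concentrate.
Concentrate = 685.29/(target fraction) = 736.87 tonne/day.
Overhead = 1590 − 736.87 = 853.13 tonne/day.

853.1 tonne/day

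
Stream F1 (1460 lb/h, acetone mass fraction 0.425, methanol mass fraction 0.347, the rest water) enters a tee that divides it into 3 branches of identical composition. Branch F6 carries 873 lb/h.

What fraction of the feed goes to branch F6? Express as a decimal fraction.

0.598

Fraction to F6 = 873/1460 = 0.5979.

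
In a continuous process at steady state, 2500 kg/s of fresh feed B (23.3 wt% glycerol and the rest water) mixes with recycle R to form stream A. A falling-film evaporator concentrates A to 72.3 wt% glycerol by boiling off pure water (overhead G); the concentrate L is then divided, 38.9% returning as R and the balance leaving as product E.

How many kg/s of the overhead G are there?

1694 kg/s

Overall glycerol balance (none leaves overhead): glycerol in fresh feed = glycerol in product, i.e. 2500×0.233 = (1−0.389)·L·0.723.
L = 582.5/(0.723×0.611) = 1318.6 kg/s.
Recycle R = 0.389×1318.6 = 512.94 kg/s.
Combined feed A = 2500 + 512.94 = 3012.9 kg/s.
Overhead G = A − L = 3012.9 − 1318.6 = 1694.3 kg/s.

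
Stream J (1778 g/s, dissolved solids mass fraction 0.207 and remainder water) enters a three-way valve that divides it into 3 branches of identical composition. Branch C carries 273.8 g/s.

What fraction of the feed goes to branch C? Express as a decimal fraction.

Fraction to C = 273.8/1778 = 0.1540.

0.154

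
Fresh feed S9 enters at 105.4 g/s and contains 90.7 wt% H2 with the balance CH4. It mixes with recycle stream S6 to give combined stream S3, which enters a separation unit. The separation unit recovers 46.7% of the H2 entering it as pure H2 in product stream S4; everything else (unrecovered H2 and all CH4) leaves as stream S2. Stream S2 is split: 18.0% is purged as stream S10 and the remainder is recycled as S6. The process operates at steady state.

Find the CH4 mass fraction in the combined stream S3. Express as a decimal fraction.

CH4 enters only via S9 and leaves only via the purge: 105.4×0.093 = 0.180×(CH4 in S2), and the separation unit passes all CH4, so CH4 in S3 = CH4 in S2 = 54.457 g/s.
H2 in S3: m_A = 105.4×0.907 + (1−0.180)·(1−0.467)·m_A, so m_A = 95.598/0.5629 = 169.82 g/s.
S3 = 169.82 + 54.457 = 224.28 g/s.
CH4 fraction in S3 = 54.457/224.28 = 0.243.

0.243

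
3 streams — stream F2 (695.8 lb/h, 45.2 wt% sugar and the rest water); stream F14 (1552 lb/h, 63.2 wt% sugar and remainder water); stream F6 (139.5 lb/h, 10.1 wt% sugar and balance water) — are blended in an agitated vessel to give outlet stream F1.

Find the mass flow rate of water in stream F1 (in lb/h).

water out = water in = 695.8×0.548 + 1552×0.368 + 139.5×0.899 = 1077.8 lb/h.

1078 lb/h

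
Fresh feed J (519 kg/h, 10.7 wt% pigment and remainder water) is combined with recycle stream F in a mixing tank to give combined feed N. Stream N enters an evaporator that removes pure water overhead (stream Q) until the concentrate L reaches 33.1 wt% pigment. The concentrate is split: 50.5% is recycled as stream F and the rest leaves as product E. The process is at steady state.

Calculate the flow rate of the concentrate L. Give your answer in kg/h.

Overall pigment balance (none leaves overhead): pigment in fresh feed = pigment in product, i.e. 519×0.107 = (1−0.505)·L·0.331.
L = 55.533/(0.331×0.495) = 338.94 kg/h.

338.9 kg/h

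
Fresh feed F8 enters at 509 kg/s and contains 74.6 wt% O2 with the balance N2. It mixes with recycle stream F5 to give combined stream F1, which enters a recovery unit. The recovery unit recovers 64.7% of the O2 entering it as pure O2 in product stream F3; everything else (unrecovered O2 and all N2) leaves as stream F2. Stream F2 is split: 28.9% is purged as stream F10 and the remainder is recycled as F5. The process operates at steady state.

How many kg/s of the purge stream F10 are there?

181 kg/s

N2 enters only via F8 and leaves only via the purge: 509×0.254 = 0.289×(N2 in F2), and the recovery unit passes all N2, so N2 in F1 = N2 in F2 = 447.36 kg/s.
O2 in F1: m_A = 509×0.746 + (1−0.289)·(1−0.647)·m_A, so m_A = 379.71/0.7490 = 506.95 kg/s.
F2 = (1−0.647)×506.95 + 447.36 = 626.31 kg/s.
Purge F10 = 0.289×626.31 = 181 kg/s.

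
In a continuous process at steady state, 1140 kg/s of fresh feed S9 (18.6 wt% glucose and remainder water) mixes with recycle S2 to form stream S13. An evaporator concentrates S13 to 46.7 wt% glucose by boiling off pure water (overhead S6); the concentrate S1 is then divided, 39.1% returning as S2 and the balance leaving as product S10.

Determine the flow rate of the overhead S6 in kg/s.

Overall glucose balance (none leaves overhead): glucose in fresh feed = glucose in product, i.e. 1140×0.186 = (1−0.391)·S1·0.467.
S1 = 212.04/(0.467×0.609) = 745.56 kg/s.
Recycle S2 = 0.391×745.56 = 291.51 kg/s.
Combined feed S13 = 1140 + 291.51 = 1431.5 kg/s.
Overhead S6 = S13 − S1 = 1431.5 − 745.56 = 685.95 kg/s.

686 kg/s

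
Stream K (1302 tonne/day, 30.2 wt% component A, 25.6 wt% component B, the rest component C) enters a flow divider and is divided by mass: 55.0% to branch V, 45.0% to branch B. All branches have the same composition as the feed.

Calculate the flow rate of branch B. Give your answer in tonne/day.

Branch B flow = 0.450×1302 = 585.9 tonne/day.

585.9 tonne/day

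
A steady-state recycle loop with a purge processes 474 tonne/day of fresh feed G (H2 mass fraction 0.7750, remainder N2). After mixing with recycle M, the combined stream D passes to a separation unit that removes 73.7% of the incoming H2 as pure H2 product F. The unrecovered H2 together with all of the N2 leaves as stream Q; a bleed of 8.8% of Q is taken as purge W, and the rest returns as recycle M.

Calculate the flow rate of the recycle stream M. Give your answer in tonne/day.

1221 tonne/day

N2 enters only via G and leaves only via the purge: 474×0.225 = 0.088×(N2 in Q), and the separation unit passes all N2, so N2 in D = N2 in Q = 1211.9 tonne/day.
H2 in D: m_A = 474×0.775 + (1−0.088)·(1−0.737)·m_A, so m_A = 367.35/0.7601 = 483.26 tonne/day.
Q = (1−0.737)×483.26 + 1211.9 = 1339 tonne/day.
Recycle M = (1−0.088)×1339 = 1221.2 tonne/day.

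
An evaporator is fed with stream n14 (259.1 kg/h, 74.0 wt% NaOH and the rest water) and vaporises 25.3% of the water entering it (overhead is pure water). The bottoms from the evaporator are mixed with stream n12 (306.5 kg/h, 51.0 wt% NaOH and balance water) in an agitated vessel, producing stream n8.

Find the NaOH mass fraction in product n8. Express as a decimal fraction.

0.634

Vapour removed = 0.253×0.260×259.1 = 17.044 kg/h; concentrate = 242.06 kg/h.
NaOH reaching the mixer = 191.73 (from concentrate) + 306.5×0.510 = 348.05 kg/h.
Product flow = 242.06 + 306.5 = 548.56 kg/h; NaOH fraction = 0.634.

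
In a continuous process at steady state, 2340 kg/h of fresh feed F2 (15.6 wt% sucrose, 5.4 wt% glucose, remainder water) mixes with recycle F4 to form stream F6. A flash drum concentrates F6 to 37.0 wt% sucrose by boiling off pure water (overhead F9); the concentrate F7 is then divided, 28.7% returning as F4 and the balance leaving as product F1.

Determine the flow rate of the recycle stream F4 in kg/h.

397.1 kg/h

Overall sucrose balance (none leaves overhead): sucrose in fresh feed = sucrose in product, i.e. 2340×0.156 = (1−0.287)·F7·0.370.
F7 = 365.04/(0.370×0.713) = 1383.7 kg/h.
Recycle F4 = 0.287×1383.7 = 397.13 kg/h.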